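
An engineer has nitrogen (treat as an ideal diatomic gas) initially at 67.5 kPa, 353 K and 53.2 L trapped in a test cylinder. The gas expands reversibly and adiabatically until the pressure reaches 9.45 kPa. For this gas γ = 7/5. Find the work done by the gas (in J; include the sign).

n = P₁V₁/(RT₁) = 67.5×53.2/(8.314×353) = 1.22 mol.
Adiabatic: T₂/T₁ = (P₂/P₁)^((γ−1)/γ) ⇒ T₂ = 353×(0.140)^0.286 = 201 K; V₂ = 217 L.
ΔU = nCvΔT = 1.22×20.8×(201−353) = -3860 J.
Q = 0 for an adiabatic process, so W = −ΔU = 3860 J.

3860 J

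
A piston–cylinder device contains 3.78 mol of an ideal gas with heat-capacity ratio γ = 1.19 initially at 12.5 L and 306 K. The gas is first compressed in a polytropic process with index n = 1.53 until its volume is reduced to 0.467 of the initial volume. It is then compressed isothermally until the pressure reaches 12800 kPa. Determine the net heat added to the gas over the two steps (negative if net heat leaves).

-7570 J

P₁ = nRT₁/V₁ = 3.78×8.314×306/12.5 = 769 kPa.
Step 1 — Polytropic n=1.53: T₂ = T₁(V₁/V₂)^(n−1) = 306×(2.14)^0.53 = 458 K; P₂ = P₁(V₁/V₂)^n = 2470 kPa.
W = (P₁V₁−P₂V₂)/(n−1) = (769×12.5−2470×5.84)/0.53 = -9020 J.
ΔU = nCvΔT = 3.78×43.8×(458−306) = 25200 J.
Q = ΔU + W = 16100 J.
State after step 1: P = 2470 kPa, V = 5.84 L, T = 458 K.
Step 2 — Isothermal: T stays 458 K; PV = const ⇒ V₂ = 1.12 L, P₂ = 12800 kPa.
ΔU = 0 (ideal gas, T constant).
W = nRT ln(V₂/V₁) = 3.78×8.314×458×ln(0.193) = -23700 J.
Q = ΔU + W = -23700 J.
Net over both steps: W = -32700 J, Q = -7570 J, ΔU = 25200 J.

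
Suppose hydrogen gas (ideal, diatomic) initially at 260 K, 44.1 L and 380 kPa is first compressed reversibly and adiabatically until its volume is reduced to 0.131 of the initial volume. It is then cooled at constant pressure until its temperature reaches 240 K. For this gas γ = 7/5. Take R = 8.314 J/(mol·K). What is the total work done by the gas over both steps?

n = P₁V₁/(RT₁) = 380×44.1/(8.314×260) = 7.75 mol.
Step 1 — Adiabatic: TV^(γ−1) = const ⇒ T₂ = 260×(7.63)^0.400 = 586 K; PV^γ = const ⇒ P₂ = 6540 kPa.
ΔU = nCvΔT = 7.75×20.8×(586−260) = 52600 J.
Q = 0 for an adiabatic process, so W = −ΔU = -52600 J.
State after step 1: P = 6540 kPa, V = 5.78 L, T = 586 K.
Step 2 — Isobaric: P stays 6540 kPa; V/T = const ⇒ T₂ = 240 K, V₂ = 2.37 L.
W = PΔV = 6540×(2.37−5.78) kPa·L = -22300 J.
ΔU = nCvΔT = 7.75×20.8×(240−586) = -55800 J.
Q = ΔU + W = nCpΔT = -78100 J.
Net over both steps: W = -74900 J, Q = -78100 J, ΔU = -3220 J.

-74900 J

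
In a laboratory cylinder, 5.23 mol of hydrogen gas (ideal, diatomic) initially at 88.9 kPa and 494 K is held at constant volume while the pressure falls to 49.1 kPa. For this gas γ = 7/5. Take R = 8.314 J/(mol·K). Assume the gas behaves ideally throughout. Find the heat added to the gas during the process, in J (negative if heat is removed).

-24000 J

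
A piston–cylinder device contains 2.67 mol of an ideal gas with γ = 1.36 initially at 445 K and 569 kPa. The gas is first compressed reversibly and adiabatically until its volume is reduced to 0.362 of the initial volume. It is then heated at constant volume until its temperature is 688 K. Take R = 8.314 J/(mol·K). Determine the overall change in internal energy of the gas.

V₁ = nRT₁/P₁ = 2.67×8.314×445/569 = 17.4 L.
Step 1 — Adiabatic: TV^(γ−1) = const ⇒ T₂ = 445×(2.76)^0.360 = 642 K; PV^γ = const ⇒ P₂ = 2270 kPa.
ΔU = nCvΔT = 2.67×23.1×(642−445) = 12100 J.
Q = 0 for an adiabatic process, so W = −ΔU = -12100 J.
State after step 1: P = 2270 kPa, V = 6.28 L, T = 642 K.
Step 2 — Isochoric: V stays 6.28 L; P/T = const ⇒ T₂ = 688 K, P₂ = 2430 kPa.
W = 0 (no volume change).
ΔU = nCvΔT = 2.67×23.1×(688−642) = 2860 J.
Q = ΔU = 2860 J.
Net over both steps: W = -12100 J, Q = 2860 J, ΔU = 15000 J.

15000 J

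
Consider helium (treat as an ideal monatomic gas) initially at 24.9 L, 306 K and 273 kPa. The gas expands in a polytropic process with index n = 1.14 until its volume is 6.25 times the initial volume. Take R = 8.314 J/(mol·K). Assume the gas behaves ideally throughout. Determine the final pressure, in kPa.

33.8 kPa

Polytropic n=1.14: T₂ = T₁(V₁/V₂)^(n−1) = 306×(0.160)^0.14 = 237 K; P₂ = P₁(V₁/V₂)^n = 33.8 kPa.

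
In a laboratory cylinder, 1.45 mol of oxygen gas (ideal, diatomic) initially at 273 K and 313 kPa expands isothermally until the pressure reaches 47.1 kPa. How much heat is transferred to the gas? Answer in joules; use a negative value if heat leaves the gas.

6230 J

V₁ = nRT₁/P₁ = 1.45×8.314×273/313 = 10.5 L.
Isothermal: T stays 273 K; PV = const ⇒ V₂ = 69.9 L, P₂ = 47.1 kPa.
ΔU = 0 (ideal gas, T constant).
W = nRT ln(V₂/V₁) = 1.45×8.314×273×ln(6.65) = 6230 J.
Q = ΔU + W = 6230 J.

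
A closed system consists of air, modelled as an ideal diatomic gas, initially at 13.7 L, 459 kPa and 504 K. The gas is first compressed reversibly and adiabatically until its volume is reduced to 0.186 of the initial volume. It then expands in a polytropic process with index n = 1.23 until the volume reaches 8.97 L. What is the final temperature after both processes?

739 K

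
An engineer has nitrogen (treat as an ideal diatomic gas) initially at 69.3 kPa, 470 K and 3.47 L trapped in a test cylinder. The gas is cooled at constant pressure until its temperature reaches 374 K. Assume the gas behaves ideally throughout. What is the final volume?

Isobaric: P stays 69.3 kPa; V/T = const ⇒ T₂ = 374 K, V₂ = 2.76 L.

2.76 L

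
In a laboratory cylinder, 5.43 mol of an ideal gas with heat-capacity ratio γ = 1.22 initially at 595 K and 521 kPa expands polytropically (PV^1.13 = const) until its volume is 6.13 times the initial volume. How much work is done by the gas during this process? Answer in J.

43400 J

V₁ = nRT₁/P₁ = 5.43×8.314×595/521 = 51.6 L.
Polytropic n=1.13: T₂ = T₁(V₁/V₂)^(n−1) = 595×(0.163)^0.13 = 470 K; P₂ = P₁(V₁/V₂)^n = 67.1 kPa.
W = (P₁V₁−P₂V₂)/(n−1) = (521×51.6−67.1×316)/0.13 = 43400 J.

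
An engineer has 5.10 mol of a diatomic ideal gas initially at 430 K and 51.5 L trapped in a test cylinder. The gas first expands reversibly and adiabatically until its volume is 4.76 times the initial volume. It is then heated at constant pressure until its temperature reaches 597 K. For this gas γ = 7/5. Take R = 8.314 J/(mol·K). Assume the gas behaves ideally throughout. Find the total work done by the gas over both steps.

P₁ = nRT₁/V₁ = 5.10×8.314×430/51.5 = 354 kPa.
Step 1 — Adiabatic: TV^(γ−1) = const ⇒ T₂ = 430×(0.210)^0.400 = 230 K; PV^γ = const ⇒ P₂ = 39.8 kPa.
ΔU = nCvΔT = 5.10×20.8×(230−430) = -21200 J.
Q = 0 for an adiabatic process, so W = −ΔU = 21200 J.
State after step 1: P = 39.8 kPa, V = 245 L, T = 230 K.
Step 2 — Isobaric: P stays 39.8 kPa; V/T = const ⇒ T₂ = 597 K, V₂ = 635 L.
W = PΔV = 39.8×(635−245) kPa·L = 15500 J.
ΔU = nCvΔT = 5.10×20.8×(597−230) = 38900 J.
Q = ΔU + W = nCpΔT = 54400 J.
Net over both steps: W = 36700 J, Q = 54400 J, ΔU = 17700 J.

36700 J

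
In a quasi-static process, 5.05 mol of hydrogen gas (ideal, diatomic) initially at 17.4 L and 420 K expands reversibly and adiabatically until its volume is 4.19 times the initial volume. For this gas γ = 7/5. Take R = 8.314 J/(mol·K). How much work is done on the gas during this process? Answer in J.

-19200 J

P₁ = nRT₁/V₁ = 5.05×8.314×420/17.4 = 1010 kPa.
Adiabatic: TV^(γ−1) = const ⇒ T₂ = 420×(0.239)^0.400 = 237 K; PV^γ = const ⇒ P₂ = 136 kPa.
ΔU = nCvΔT = 5.05×20.8×(237−420) = -19200 J.
Q = 0 for an adiabatic process, so W = −ΔU = 19200 J.
Work done on the gas = −W_by = -19200 J.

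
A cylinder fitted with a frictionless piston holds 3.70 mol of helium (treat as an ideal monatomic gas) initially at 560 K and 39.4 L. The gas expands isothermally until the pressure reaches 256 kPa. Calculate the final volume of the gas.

67.3 L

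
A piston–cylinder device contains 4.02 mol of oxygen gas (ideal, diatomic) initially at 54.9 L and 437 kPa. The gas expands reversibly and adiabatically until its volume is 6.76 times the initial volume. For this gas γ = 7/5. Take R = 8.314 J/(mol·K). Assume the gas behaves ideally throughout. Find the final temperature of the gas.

334 K

T₁ = P₁V₁/(nR) = 437×54.9/(4.02×8.314) = 718 K.
Adiabatic: TV^(γ−1) = const ⇒ T₂ = 718×(0.148)^0.400 = 334 K; PV^γ = const ⇒ P₂ = 30.1 kPa.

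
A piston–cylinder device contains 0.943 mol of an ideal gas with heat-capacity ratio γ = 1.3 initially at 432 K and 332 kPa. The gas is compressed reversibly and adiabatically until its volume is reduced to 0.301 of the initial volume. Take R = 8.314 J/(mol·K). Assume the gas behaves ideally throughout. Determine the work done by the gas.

-4900 J

V₁ = nRT₁/P₁ = 0.943×8.314×432/332 = 10.2 L.
Adiabatic: TV^(γ−1) = const ⇒ T₂ = 432×(3.32)^0.300 = 619 K; PV^γ = const ⇒ P₂ = 1580 kPa.
ΔU = nCvΔT = 0.943×27.7×(619−432) = 4900 J.
Q = 0 for an adiabatic process, so W = −ΔU = -4900 J.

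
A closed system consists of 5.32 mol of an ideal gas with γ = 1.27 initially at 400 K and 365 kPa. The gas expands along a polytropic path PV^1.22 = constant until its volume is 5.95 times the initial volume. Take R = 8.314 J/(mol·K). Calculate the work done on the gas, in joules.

V₁ = nRT₁/P₁ = 5.32×8.314×400/365 = 48.5 L.
Polytropic n=1.22: T₂ = T₁(V₁/V₂)^(n−1) = 400×(0.168)^0.22 = 270 K; P₂ = P₁(V₁/V₂)^n = 41.4 kPa.
W = (P₁V₁−P₂V₂)/(n−1) = (365×48.5−41.4×288)/0.22 = 26100 J.
Work done on the gas = −W_by = -26100 J.

-26100 J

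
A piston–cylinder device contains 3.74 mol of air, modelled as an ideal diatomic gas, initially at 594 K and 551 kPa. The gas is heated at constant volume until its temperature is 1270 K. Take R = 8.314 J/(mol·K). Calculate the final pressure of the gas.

1180 kPa

V₁ = nRT₁/P₁ = 3.74×8.314×594/551 = 33.5 L.
Isochoric: V stays 33.5 L; P/T = const ⇒ T₂ = 1270 K, P₂ = 1180 kPa.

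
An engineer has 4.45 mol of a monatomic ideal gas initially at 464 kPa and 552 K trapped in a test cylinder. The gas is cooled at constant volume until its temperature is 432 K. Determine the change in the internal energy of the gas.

V₁ = nRT₁/P₁ = 4.45×8.314×552/464 = 44.0 L.
Isochoric: V stays 44.0 L; P/T = const ⇒ T₂ = 432 K, P₂ = 363 kPa.
For an ideal gas ΔU = nCvΔT with Cv = (3/2)R = 12.5 J/(mol·K).
ΔU = 4.45×12.5×(432−552) = -6660 J.

-6660 J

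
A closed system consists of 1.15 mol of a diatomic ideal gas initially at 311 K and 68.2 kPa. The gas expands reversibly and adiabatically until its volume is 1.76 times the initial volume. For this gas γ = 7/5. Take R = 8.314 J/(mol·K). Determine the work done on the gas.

-1500 J

V₁ = nRT₁/P₁ = 1.15×8.314×311/68.2 = 43.6 L.
Adiabatic: TV^(γ−1) = const ⇒ T₂ = 311×(0.568)^0.400 = 248 K; PV^γ = const ⇒ P₂ = 30.9 kPa.
ΔU = nCvΔT = 1.15×20.8×(248−311) = -1500 J.
Q = 0 for an adiabatic process, so W = −ΔU = 1500 J.
Work done on the gas = −W_by = -1500 J.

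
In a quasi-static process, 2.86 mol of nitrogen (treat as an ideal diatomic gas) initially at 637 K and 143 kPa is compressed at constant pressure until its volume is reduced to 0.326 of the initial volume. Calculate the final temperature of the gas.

208 K

V₁ = nRT₁/P₁ = 2.86×8.314×637/143 = 106 L.
Isobaric: P stays 143 kPa; V/T = const ⇒ T₂ = 208 K, V₂ = 34.5 L.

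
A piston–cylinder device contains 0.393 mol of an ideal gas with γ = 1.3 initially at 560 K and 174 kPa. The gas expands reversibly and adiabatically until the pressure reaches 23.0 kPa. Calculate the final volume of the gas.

V₁ = nRT₁/P₁ = 0.393×8.314×560/174 = 10.5 L.
Adiabatic: T₂/T₁ = (P₂/P₁)^((γ−1)/γ) ⇒ T₂ = 560×(0.132)^0.231 = 351 K; V₂ = 49.9 L.

49.9 L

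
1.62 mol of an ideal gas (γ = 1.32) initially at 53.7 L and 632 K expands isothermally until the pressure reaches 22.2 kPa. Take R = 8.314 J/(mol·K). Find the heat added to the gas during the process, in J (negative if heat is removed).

16700 J

P₁ = nRT₁/V₁ = 1.62×8.314×632/53.7 = 159 kPa.
Isothermal: T stays 632 K; PV = const ⇒ V₂ = 383 L, P₂ = 22.2 kPa.
ΔU = 0 (ideal gas, T constant).
W = nRT ln(V₂/V₁) = 1.62×8.314×632×ln(7.14) = 16700 J.
Q = ΔU + W = 16700 J.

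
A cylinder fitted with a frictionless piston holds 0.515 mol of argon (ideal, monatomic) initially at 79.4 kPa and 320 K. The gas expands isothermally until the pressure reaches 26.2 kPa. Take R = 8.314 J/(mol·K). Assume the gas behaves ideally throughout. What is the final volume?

52.3 L

V₁ = nRT₁/P₁ = 0.515×8.314×320/79.4 = 17.3 L.
Isothermal: T stays 320 K; PV = const ⇒ V₂ = 52.3 L, P₂ = 26.2 kPa.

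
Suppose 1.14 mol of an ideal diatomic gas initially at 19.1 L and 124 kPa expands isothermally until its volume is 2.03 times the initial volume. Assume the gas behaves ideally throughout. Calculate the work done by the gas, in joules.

T₁ = P₁V₁/(nR) = 124×19.1/(1.14×8.314) = 250 K.
Isothermal: T stays 250 K; PV = const ⇒ V₂ = 38.8 L, P₂ = 61.1 kPa.
W = nRT ln(V₂/V₁) = 1.14×8.314×250×ln(2.03) = 1680 J.

1680 J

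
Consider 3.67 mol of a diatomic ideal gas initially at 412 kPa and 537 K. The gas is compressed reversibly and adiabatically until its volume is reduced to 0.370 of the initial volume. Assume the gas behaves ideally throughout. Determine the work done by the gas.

-20000 J

V₁ = nRT₁/P₁ = 3.67×8.314×537/412 = 39.8 L.
Adiabatic: TV^(γ−1) = const ⇒ T₂ = 537×(2.70)^0.400 = 799 K; PV^γ = const ⇒ P₂ = 1660 kPa.
ΔU = nCvΔT = 3.67×20.8×(799−537) = 20000 J.
Q = 0 for an adiabatic process, so W = −ΔU = -20000 J.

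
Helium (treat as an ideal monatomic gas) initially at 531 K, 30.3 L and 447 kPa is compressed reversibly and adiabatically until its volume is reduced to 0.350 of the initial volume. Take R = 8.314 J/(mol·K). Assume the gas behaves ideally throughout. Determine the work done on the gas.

20600 J

n = P₁V₁/(RT₁) = 447×30.3/(8.314×531) = 3.07 mol.
Adiabatic: TV^(γ−1) = const ⇒ T₂ = 531×(2.86)^0.667 = 1070 K; PV^γ = const ⇒ P₂ = 2570 kPa.
ΔU = nCvΔT = 3.07×12.5×(1070−531) = 20600 J.
Q = 0 for an adiabatic process, so W = −ΔU = -20600 J.
Work done on the gas = −W_by = 20600 J.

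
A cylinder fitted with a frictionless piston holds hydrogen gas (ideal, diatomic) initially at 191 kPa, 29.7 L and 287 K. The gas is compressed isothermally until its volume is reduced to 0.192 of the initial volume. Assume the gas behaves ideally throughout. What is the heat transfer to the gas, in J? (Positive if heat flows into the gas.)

-9360 J

n = P₁V₁/(RT₁) = 191×29.7/(8.314×287) = 2.38 mol.
Isothermal: T stays 287 K; PV = const ⇒ V₂ = 5.70 L, P₂ = 995 kPa.
ΔU = 0 (ideal gas, T constant).
W = nRT ln(V₂/V₁) = 2.38×8.314×287×ln(0.192) = -9360 J.
Q = ΔU + W = -9360 J.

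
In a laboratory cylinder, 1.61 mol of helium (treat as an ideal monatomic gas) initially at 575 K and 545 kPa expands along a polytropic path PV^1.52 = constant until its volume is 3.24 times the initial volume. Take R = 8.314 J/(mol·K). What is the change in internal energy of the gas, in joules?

V₁ = nRT₁/P₁ = 1.61×8.314×575/545 = 14.1 L.
Polytropic n=1.52: T₂ = T₁(V₁/V₂)^(n−1) = 575×(0.309)^0.52 = 312 K; P₂ = P₁(V₁/V₂)^n = 91.3 kPa.
For an ideal gas ΔU = nCvΔT with Cv = (3/2)R = 12.5 J/(mol·K).
ΔU = 1.61×12.5×(312−575) = -5280 J.

-5280 J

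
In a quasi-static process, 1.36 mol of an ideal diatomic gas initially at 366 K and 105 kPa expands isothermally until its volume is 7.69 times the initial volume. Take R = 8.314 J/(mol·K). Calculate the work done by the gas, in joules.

V₁ = nRT₁/P₁ = 1.36×8.314×366/105 = 39.4 L.
Isothermal: T stays 366 K; PV = const ⇒ V₂ = 303 L, P₂ = 13.7 kPa.
W = nRT ln(V₂/V₁) = 1.36×8.314×366×ln(7.69) = 8440 J.

8440 J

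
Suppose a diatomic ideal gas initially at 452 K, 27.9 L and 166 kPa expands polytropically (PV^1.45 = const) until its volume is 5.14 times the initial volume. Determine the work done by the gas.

5370 J

n = P₁V₁/(RT₁) = 166×27.9/(8.314×452) = 1.23 mol.
Polytropic n=1.45: T₂ = T₁(V₁/V₂)^(n−1) = 452×(0.195)^0.45 = 216 K; P₂ = P₁(V₁/V₂)^n = 15.5 kPa.
W = (P₁V₁−P₂V₂)/(n−1) = (166×27.9−15.5×143)/0.45 = 5370 J.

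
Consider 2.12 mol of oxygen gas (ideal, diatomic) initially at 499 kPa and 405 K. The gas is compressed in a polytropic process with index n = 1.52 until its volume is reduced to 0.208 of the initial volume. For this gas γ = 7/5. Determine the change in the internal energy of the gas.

22500 J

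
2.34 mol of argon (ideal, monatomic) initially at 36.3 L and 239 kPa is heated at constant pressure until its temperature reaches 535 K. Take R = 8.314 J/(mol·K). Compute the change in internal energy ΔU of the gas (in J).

T₁ = P₁V₁/(nR) = 239×36.3/(2.34×8.314) = 446 K.
Isobaric: P stays 239 kPa; V/T = const ⇒ T₂ = 535 K, V₂ = 43.5 L.
For an ideal gas ΔU = nCvΔT with Cv = (3/2)R = 12.5 J/(mol·K).
ΔU = 2.34×12.5×(535−446) = 2600 J.

2600 J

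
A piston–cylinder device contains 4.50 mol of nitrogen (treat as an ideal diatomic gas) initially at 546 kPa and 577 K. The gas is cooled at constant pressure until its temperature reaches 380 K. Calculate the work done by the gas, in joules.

V₁ = nRT₁/P₁ = 4.50×8.314×577/546 = 39.5 L.
Isobaric: P stays 546 kPa; V/T = const ⇒ T₂ = 380 K, V₂ = 26.0 L.
W = PΔV = 546×(26.0−39.5) kPa·L = -7370 J.

-7370 J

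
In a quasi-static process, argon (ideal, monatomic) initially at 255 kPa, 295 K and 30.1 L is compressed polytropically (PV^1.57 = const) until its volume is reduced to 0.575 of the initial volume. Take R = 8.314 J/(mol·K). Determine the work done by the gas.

n = P₁V₁/(RT₁) = 255×30.1/(8.314×295) = 3.13 mol.
Polytropic n=1.57: T₂ = T₁(V₁/V₂)^(n−1) = 295×(1.74)^0.57 = 404 K; P₂ = P₁(V₁/V₂)^n = 608 kPa.
W = (P₁V₁−P₂V₂)/(n−1) = (255×30.1−608×17.3)/0.57 = -4990 J.

-4990 J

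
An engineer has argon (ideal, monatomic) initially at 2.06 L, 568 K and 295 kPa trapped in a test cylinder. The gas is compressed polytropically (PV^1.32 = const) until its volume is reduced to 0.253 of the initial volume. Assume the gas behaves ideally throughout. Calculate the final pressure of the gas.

1810 kPa

Polytropic n=1.32: T₂ = T₁(V₁/V₂)^(n−1) = 568×(3.95)^0.32 = 882 K; P₂ = P₁(V₁/V₂)^n = 1810 kPa.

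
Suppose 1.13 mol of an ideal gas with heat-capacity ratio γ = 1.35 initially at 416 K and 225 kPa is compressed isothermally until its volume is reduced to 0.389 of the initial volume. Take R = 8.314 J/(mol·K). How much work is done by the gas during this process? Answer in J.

-3690 J

V₁ = nRT₁/P₁ = 1.13×8.314×416/225 = 17.4 L.
Isothermal: T stays 416 K; PV = const ⇒ V₂ = 6.76 L, P₂ = 578 kPa.
W = nRT ln(V₂/V₁) = 1.13×8.314×416×ln(0.389) = -3690 J.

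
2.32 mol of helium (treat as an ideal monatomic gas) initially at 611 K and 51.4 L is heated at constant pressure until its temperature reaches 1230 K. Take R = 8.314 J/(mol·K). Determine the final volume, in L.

103 L

P₁ = nRT₁/V₁ = 2.32×8.314×611/51.4 = 229 kPa.
Isobaric: P stays 229 kPa; V/T = const ⇒ T₂ = 1230 K, V₂ = 103 L.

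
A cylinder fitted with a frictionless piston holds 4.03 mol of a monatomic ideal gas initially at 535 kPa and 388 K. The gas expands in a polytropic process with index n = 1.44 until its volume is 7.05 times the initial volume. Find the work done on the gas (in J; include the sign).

-17000 J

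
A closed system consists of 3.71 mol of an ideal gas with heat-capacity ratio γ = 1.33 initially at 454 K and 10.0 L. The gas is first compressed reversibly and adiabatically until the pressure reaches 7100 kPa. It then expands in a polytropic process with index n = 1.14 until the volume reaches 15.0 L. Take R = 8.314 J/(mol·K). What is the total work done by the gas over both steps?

9420 J

P₁ = nRT₁/V₁ = 3.71×8.314×454/10.0 = 1400 kPa.
Step 1 — Adiabatic: T₂/T₁ = (P₂/P₁)^((γ−1)/γ) ⇒ T₂ = 454×(5.07)^0.248 = 679 K; V₂ = 2.95 L.
ΔU = nCvΔT = 3.71×25.2×(679−454) = 21000 J.
Q = 0 for an adiabatic process, so W = −ΔU = -21000 J.
State after step 1: P = 7100 kPa, V = 2.95 L, T = 679 K.
Step 2 — Polytropic n=1.14: T₂ = T₁(V₁/V₂)^(n−1) = 679×(0.197)^0.14 = 541 K; P₂ = P₁(V₁/V₂)^n = 1110 kPa.
W = (P₁V₁−P₂V₂)/(n−1) = (7100×2.95−1110×15.0)/0.14 = 30500 J.
ΔU = nCvΔT = 3.71×25.2×(541−679) = -12900 J.
Q = ΔU + W = 17500 J.
Net over both steps: W = 9420 J, Q = 17500 J, ΔU = 8120 J.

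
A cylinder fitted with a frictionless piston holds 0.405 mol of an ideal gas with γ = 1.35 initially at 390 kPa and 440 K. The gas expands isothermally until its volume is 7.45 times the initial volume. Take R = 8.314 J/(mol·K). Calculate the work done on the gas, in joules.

-2980 J

V₁ = nRT₁/P₁ = 0.405×8.314×440/390 = 3.80 L.
Isothermal: T stays 440 K; PV = const ⇒ V₂ = 28.3 L, P₂ = 52.3 kPa.
W = nRT ln(V₂/V₁) = 0.405×8.314×440×ln(7.45) = 2980 J.
Work done on the gas = −W_by = -2980 J.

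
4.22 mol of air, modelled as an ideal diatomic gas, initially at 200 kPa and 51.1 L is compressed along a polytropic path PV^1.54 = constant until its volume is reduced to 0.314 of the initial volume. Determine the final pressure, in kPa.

1190 kPa

T₁ = P₁V₁/(nR) = 200×51.1/(4.22×8.314) = 291 K.
Polytropic n=1.54: T₂ = T₁(V₁/V₂)^(n−1) = 291×(3.18)^0.54 = 544 K; P₂ = P₁(V₁/V₂)^n = 1190 kPa.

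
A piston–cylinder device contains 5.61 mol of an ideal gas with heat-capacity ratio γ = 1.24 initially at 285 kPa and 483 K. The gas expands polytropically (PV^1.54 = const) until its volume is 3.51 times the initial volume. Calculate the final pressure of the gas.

V₁ = nRT₁/P₁ = 5.61×8.314×483/285 = 79.0 L.
Polytropic n=1.54: T₂ = T₁(V₁/V₂)^(n−1) = 483×(0.285)^0.54 = 245 K; P₂ = P₁(V₁/V₂)^n = 41.2 kPa.

41.2 kPa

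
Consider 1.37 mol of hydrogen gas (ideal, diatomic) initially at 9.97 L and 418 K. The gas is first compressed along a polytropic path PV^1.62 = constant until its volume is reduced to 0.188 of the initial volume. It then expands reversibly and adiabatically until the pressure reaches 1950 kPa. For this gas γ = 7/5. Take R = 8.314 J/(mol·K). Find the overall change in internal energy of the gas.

P₁ = nRT₁/V₁ = 1.37×8.314×418/9.97 = 478 kPa.
Step 1 — Polytropic n=1.62: T₂ = T₁(V₁/V₂)^(n−1) = 418×(5.32)^0.62 = 1180 K; P₂ = P₁(V₁/V₂)^n = 7160 kPa.
W = (P₁V₁−P₂V₂)/(n−1) = (478×9.97−7160×1.87)/0.62 = -14000 J.
ΔU = nCvΔT = 1.37×20.8×(1180−418) = 21600 J.
Q = ΔU + W = 7680 J.
State after step 1: P = 7160 kPa, V = 1.87 L, T = 1180 K.
Step 2 — Adiabatic: T₂/T₁ = (P₂/P₁)^((γ−1)/γ) ⇒ T₂ = 1180×(0.272)^0.286 = 812 K; V₂ = 4.75 L.
ΔU = nCvΔT = 1.37×20.8×(812−1180) = -10400 J.
Q = 0 for an adiabatic process, so W = −ΔU = 10400 J.
Net over both steps: W = -3550 J, Q = 7680 J, ΔU = 11200 J.

11200 J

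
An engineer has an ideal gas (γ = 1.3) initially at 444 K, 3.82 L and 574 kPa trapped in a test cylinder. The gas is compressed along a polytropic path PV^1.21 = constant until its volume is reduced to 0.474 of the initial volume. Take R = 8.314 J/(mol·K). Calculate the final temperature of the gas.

Polytropic n=1.21: T₂ = T₁(V₁/V₂)^(n−1) = 444×(2.11)^0.21 = 519 K; P₂ = P₁(V₁/V₂)^n = 1420 kPa.

519 K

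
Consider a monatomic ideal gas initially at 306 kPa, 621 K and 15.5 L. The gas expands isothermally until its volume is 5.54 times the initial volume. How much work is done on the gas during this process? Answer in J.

n = P₁V₁/(RT₁) = 306×15.5/(8.314×621) = 0.919 mol.
Isothermal: T stays 621 K; PV = const ⇒ V₂ = 85.9 L, P₂ = 55.2 kPa.
W = nRT ln(V₂/V₁) = 0.919×8.314×621×ln(5.54) = 8120 J.
Work done on the gas = −W_by = -8120 J.

-8120 J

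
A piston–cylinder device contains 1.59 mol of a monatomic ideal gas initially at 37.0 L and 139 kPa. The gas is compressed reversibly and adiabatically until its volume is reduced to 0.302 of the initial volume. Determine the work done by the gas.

-9420 J

T₁ = P₁V₁/(nR) = 139×37.0/(1.59×8.314) = 389 K.
Adiabatic: TV^(γ−1) = const ⇒ T₂ = 389×(3.31)^0.667 = 864 K; PV^γ = const ⇒ P₂ = 1020 kPa.
ΔU = nCvΔT = 1.59×12.5×(864−389) = 9420 J.
Q = 0 for an adiabatic process, so W = −ΔU = -9420 J.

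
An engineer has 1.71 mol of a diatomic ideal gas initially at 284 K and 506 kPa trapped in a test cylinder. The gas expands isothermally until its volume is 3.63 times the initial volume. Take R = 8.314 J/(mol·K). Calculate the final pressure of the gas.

139 kPa

V₁ = nRT₁/P₁ = 1.71×8.314×284/506 = 7.98 L.
Isothermal: T stays 284 K; PV = const ⇒ V₂ = 29.0 L, P₂ = 139 kPa.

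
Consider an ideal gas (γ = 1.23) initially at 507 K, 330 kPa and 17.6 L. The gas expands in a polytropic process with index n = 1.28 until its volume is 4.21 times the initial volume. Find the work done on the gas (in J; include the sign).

n = P₁V₁/(RT₁) = 330×17.6/(8.314×507) = 1.38 mol.
Polytropic n=1.28: T₂ = T₁(V₁/V₂)^(n−1) = 507×(0.238)^0.28 = 339 K; P₂ = P₁(V₁/V₂)^n = 52.4 kPa.
W = (P₁V₁−P₂V₂)/(n−1) = (330×17.6−52.4×74.1)/0.28 = 6870 J.
Work done on the gas = −W_by = -6870 J.

-6870 J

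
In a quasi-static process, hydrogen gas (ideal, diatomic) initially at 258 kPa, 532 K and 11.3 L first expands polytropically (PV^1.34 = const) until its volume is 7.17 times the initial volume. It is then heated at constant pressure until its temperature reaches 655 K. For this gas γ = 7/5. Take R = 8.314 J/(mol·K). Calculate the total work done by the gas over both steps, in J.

6280 J

n = P₁V₁/(RT₁) = 258×11.3/(8.314×532) = 0.659 mol.
Step 1 — Polytropic n=1.34: T₂ = T₁(V₁/V₂)^(n−1) = 532×(0.139)^0.34 = 272 K; P₂ = P₁(V₁/V₂)^n = 18.4 kPa.
W = (P₁V₁−P₂V₂)/(n−1) = (258×11.3−18.4×81.0)/0.34 = 4190 J.
ΔU = nCvΔT = 0.659×20.8×(272−532) = -3560 J.
Q = ΔU + W = 628 J.
State after step 1: P = 18.4 kPa, V = 81.0 L, T = 272 K.
Step 2 — Isobaric: P stays 18.4 kPa; V/T = const ⇒ T₂ = 655 K, V₂ = 195 L.
W = PΔV = 18.4×(195−81.0) kPa·L = 2100 J.
ΔU = nCvΔT = 0.659×20.8×(655−272) = 5240 J.
Q = ΔU + W = nCpΔT = 7340 J.
Net over both steps: W = 6280 J, Q = 7970 J, ΔU = 1690 J.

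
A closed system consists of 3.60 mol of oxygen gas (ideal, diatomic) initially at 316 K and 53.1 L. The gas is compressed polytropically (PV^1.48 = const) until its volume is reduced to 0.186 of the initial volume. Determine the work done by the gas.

P₁ = nRT₁/V₁ = 3.60×8.314×316/53.1 = 178 kPa.
Polytropic n=1.48: T₂ = T₁(V₁/V₂)^(n−1) = 316×(5.38)^0.48 = 708 K; P₂ = P₁(V₁/V₂)^n = 2150 kPa.
W = (P₁V₁−P₂V₂)/(n−1) = (178×53.1−2150×9.88)/0.48 = -24500 J.

-24500 J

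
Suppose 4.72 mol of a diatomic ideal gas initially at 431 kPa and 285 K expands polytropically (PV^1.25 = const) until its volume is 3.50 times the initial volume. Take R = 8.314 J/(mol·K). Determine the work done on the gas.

-12000 J

V₁ = nRT₁/P₁ = 4.72×8.314×285/431 = 25.9 L.
Polytropic n=1.25: T₂ = T₁(V₁/V₂)^(n−1) = 285×(0.286)^0.25 = 208 K; P₂ = P₁(V₁/V₂)^n = 90.0 kPa.
W = (P₁V₁−P₂V₂)/(n−1) = (431×25.9−90.0×90.8)/0.25 = 12000 J.
Work done on the gas = −W_by = -12000 J.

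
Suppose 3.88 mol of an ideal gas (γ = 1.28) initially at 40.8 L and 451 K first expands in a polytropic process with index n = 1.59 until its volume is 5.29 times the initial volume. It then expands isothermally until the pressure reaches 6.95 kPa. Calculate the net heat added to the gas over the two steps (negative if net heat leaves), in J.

P₁ = nRT₁/V₁ = 3.88×8.314×451/40.8 = 357 kPa.
Step 1 — Polytropic n=1.59: T₂ = T₁(V₁/V₂)^(n−1) = 451×(0.189)^0.59 = 169 K; P₂ = P₁(V₁/V₂)^n = 25.2 kPa.
W = (P₁V₁−P₂V₂)/(n−1) = (357×40.8−25.2×216)/0.59 = 15400 J.
ΔU = nCvΔT = 3.88×29.7×(169−451) = -32500 J.
Q = ΔU + W = -17100 J.
State after step 1: P = 25.2 kPa, V = 216 L, T = 169 K.
Step 2 — Isothermal: T stays 169 K; PV = const ⇒ V₂ = 783 L, P₂ = 6.95 kPa.
ΔU = 0 (ideal gas, T constant).
W = nRT ln(V₂/V₁) = 3.88×8.314×169×ln(3.63) = 7020 J.
Q = ΔU + W = 7020 J.
Net over both steps: W = 22400 J, Q = -10100 J, ΔU = -32500 J.

-10100 J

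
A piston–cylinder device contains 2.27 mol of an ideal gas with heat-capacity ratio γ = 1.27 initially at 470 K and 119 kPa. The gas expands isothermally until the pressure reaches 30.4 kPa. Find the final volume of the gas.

292 L

V₁ = nRT₁/P₁ = 2.27×8.314×470/119 = 74.5 L.
Isothermal: T stays 470 K; PV = const ⇒ V₂ = 292 L, P₂ = 30.4 kPa.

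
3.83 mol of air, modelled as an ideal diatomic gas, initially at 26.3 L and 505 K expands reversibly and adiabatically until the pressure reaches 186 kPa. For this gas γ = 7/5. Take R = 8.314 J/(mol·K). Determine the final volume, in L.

P₁ = nRT₁/V₁ = 3.83×8.314×505/26.3 = 611 kPa.
Adiabatic: T₂/T₁ = (P₂/P₁)^((γ−1)/γ) ⇒ T₂ = 505×(0.304)^0.286 = 359 K; V₂ = 61.5 L.

61.5 L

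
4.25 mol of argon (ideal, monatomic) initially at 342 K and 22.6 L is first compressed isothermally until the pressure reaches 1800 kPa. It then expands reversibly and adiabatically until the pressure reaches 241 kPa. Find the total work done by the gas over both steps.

-4650 J

P₁ = nRT₁/V₁ = 4.25×8.314×342/22.6 = 535 kPa.
Step 1 — Isothermal: T stays 342 K; PV = const ⇒ V₂ = 6.71 L, P₂ = 1800 kPa.
ΔU = 0 (ideal gas, T constant).
W = nRT ln(V₂/V₁) = 4.25×8.314×342×ln(0.297) = -14700 J.
Q = ΔU + W = -14700 J.
State after step 1: P = 1800 kPa, V = 6.71 L, T = 342 K.
Step 2 — Adiabatic: T₂/T₁ = (P₂/P₁)^((γ−1)/γ) ⇒ T₂ = 342×(0.134)^0.400 = 153 K; V₂ = 22.4 L.
ΔU = nCvΔT = 4.25×12.5×(153−342) = -10000 J.
Q = 0 for an adiabatic process, so W = −ΔU = 10000 J.
Net over both steps: W = -4650 J, Q = -14700 J, ΔU = -10000 J.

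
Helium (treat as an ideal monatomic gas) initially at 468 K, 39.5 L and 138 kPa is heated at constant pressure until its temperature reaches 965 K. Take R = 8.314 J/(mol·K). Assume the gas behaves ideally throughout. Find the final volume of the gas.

81.4 L

Isobaric: P stays 138 kPa; V/T = const ⇒ T₂ = 965 K, V₂ = 81.4 L.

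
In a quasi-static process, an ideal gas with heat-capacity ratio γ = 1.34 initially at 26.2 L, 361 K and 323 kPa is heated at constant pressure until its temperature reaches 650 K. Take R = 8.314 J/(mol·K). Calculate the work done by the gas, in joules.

n = P₁V₁/(RT₁) = 323×26.2/(8.314×361) = 2.82 mol.
Isobaric: P stays 323 kPa; V/T = const ⇒ T₂ = 650 K, V₂ = 47.2 L.
W = PΔV = 323×(47.2−26.2) kPa·L = 6770 J.

6770 J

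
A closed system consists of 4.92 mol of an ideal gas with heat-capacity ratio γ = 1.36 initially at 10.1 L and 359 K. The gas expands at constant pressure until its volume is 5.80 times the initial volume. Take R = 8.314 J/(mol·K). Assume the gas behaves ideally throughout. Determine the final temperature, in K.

P₁ = nRT₁/V₁ = 4.92×8.314×359/10.1 = 1450 kPa.
Isobaric: P stays 1450 kPa; V/T = const ⇒ T₂ = 2080 K, V₂ = 58.6 L.

2080 K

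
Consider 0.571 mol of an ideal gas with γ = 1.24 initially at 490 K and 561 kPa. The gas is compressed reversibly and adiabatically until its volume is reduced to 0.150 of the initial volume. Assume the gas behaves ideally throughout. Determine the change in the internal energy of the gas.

5590 J

V₁ = nRT₁/P₁ = 0.571×8.314×490/561 = 4.15 L.
Adiabatic: TV^(γ−1) = const ⇒ T₂ = 490×(6.67)^0.240 = 773 K; PV^γ = const ⇒ P₂ = 5900 kPa.
For an ideal gas ΔU = nCvΔT with Cv = R/(γ−1) = 34.6 J/(mol·K).
ΔU = 0.571×34.6×(773−490) = 5590 J.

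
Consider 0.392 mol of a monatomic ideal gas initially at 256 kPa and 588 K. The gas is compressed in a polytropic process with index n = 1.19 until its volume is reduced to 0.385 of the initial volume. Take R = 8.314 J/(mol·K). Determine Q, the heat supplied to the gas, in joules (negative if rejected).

-1430 J

V₁ = nRT₁/P₁ = 0.392×8.314×588/256 = 7.49 L.
Polytropic n=1.19: T₂ = T₁(V₁/V₂)^(n−1) = 588×(2.60)^0.19 = 705 K; P₂ = P₁(V₁/V₂)^n = 797 kPa.
W = (P₁V₁−P₂V₂)/(n−1) = (256×7.49−797×2.88)/0.19 = -2010 J.
ΔU = nCvΔT = 0.392×12.5×(705−588) = 572 J.
Q = ΔU + W = -1430 J.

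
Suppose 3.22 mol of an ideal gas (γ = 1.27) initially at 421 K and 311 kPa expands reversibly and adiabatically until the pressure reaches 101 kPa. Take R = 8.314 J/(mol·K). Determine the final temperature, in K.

V₁ = nRT₁/P₁ = 3.22×8.314×421/311 = 36.2 L.
Adiabatic: T₂/T₁ = (P₂/P₁)^((γ−1)/γ) ⇒ T₂ = 421×(0.325)^0.213 = 331 K; V₂ = 87.9 L.

331 K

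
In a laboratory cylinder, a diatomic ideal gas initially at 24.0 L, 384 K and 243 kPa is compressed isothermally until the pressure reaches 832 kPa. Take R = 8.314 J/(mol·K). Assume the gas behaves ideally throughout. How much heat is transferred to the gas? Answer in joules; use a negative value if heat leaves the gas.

-7180 J

n = P₁V₁/(RT₁) = 243×24.0/(8.314×384) = 1.83 mol.
Isothermal: T stays 384 K; PV = const ⇒ V₂ = 7.01 L, P₂ = 832 kPa.
ΔU = 0 (ideal gas, T constant).
W = nRT ln(V₂/V₁) = 1.83×8.314×384×ln(0.292) = -7180 J.
Q = ΔU + W = -7180 J.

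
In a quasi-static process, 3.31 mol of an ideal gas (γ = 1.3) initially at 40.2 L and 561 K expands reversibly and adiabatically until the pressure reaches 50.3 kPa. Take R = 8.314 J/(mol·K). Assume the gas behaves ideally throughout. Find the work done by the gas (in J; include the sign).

19300 J

P₁ = nRT₁/V₁ = 3.31×8.314×561/40.2 = 384 kPa.
Adiabatic: T₂/T₁ = (P₂/P₁)^((γ−1)/γ) ⇒ T₂ = 561×(0.131)^0.231 = 351 K; V₂ = 192 L.
ΔU = nCvΔT = 3.31×27.7×(351−561) = -19300 J.
Q = 0 for an adiabatic process, so W = −ΔU = 19300 J.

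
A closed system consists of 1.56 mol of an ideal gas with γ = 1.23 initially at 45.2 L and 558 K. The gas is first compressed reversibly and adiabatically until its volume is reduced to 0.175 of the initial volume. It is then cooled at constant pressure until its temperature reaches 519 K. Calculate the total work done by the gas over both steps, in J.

-19600 J

P₁ = nRT₁/V₁ = 1.56×8.314×558/45.2 = 160 kPa.
Step 1 — Adiabatic: TV^(γ−1) = const ⇒ T₂ = 558×(5.71)^0.230 = 833 K; PV^γ = const ⇒ P₂ = 1370 kPa.
ΔU = nCvΔT = 1.56×36.1×(833−558) = 15500 J.
Q = 0 for an adiabatic process, so W = −ΔU = -15500 J.
State after step 1: P = 1370 kPa, V = 7.91 L, T = 833 K.
Step 2 — Isobaric: P stays 1370 kPa; V/T = const ⇒ T₂ = 519 K, V₂ = 4.93 L.
W = PΔV = 1370×(4.93−7.91) kPa·L = -4070 J.
ΔU = nCvΔT = 1.56×36.1×(519−833) = -17700 J.
Q = ΔU + W = nCpΔT = -21800 J.
Net over both steps: W = -19600 J, Q = -21800 J, ΔU = -2200 J.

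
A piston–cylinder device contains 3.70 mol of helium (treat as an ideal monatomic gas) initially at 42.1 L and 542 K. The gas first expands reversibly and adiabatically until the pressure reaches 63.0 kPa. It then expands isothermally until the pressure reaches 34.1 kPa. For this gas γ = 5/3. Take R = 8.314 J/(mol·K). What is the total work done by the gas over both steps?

17900 J

P₁ = nRT₁/V₁ = 3.70×8.314×542/42.1 = 396 kPa.
Step 1 — Adiabatic: T₂/T₁ = (P₂/P₁)^((γ−1)/γ) ⇒ T₂ = 542×(0.159)^0.400 = 260 K; V₂ = 127 L.
ΔU = nCvΔT = 3.70×12.5×(260−542) = -13000 J.
Q = 0 for an adiabatic process, so W = −ΔU = 13000 J.
State after step 1: P = 63.0 kPa, V = 127 L, T = 260 K.
Step 2 — Isothermal: T stays 260 K; PV = const ⇒ V₂ = 234 L, P₂ = 34.1 kPa.
ΔU = 0 (ideal gas, T constant).
W = nRT ln(V₂/V₁) = 3.70×8.314×260×ln(1.85) = 4910 J.
Q = ΔU + W = 4910 J.
Net over both steps: W = 17900 J, Q = 4910 J, ΔU = -13000 J.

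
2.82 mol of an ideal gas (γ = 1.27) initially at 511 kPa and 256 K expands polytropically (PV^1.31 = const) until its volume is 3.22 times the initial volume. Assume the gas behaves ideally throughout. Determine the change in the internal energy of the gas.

V₁ = nRT₁/P₁ = 2.82×8.314×256/511 = 11.7 L.
Polytropic n=1.31: T₂ = T₁(V₁/V₂)^(n−1) = 256×(0.311)^0.31 = 178 K; P₂ = P₁(V₁/V₂)^n = 110 kPa.
For an ideal gas ΔU = nCvΔT with Cv = R/(γ−1) = 30.8 J/(mol·K).
ΔU = 2.82×30.8×(178−256) = -6760 J.

-6760 J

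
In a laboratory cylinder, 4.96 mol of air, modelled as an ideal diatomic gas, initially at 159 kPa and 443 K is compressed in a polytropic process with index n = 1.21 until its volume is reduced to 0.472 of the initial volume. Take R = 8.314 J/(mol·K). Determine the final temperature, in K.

V₁ = nRT₁/P₁ = 4.96×8.314×443/159 = 115 L.
Polytropic n=1.21: T₂ = T₁(V₁/V₂)^(n−1) = 443×(2.12)^0.21 = 519 K; P₂ = P₁(V₁/V₂)^n = 394 kPa.

519 K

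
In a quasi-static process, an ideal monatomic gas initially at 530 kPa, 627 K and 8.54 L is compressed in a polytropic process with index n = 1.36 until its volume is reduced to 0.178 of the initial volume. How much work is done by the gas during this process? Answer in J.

n = P₁V₁/(RT₁) = 530×8.54/(8.314×627) = 0.868 mol.
Polytropic n=1.36: T₂ = T₁(V₁/V₂)^(n−1) = 627×(5.62)^0.36 = 1170 K; P₂ = P₁(V₁/V₂)^n = 5540 kPa.
W = (P₁V₁−P₂V₂)/(n−1) = (530×8.54−5540×1.52)/0.36 = -10800 J.

-10800 J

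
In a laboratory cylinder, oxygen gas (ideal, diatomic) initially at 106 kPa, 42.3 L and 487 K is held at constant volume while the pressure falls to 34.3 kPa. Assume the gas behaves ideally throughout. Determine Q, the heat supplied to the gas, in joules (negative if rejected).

-7580 J

n = P₁V₁/(RT₁) = 106×42.3/(8.314×487) = 1.11 mol.
Isochoric: V stays 42.3 L; P/T = const ⇒ T₂ = 158 K, P₂ = 34.3 kPa.
W = 0 (no volume change).
ΔU = nCvΔT = 1.11×20.8×(158−487) = -7580 J.
Q = ΔU = -7580 J.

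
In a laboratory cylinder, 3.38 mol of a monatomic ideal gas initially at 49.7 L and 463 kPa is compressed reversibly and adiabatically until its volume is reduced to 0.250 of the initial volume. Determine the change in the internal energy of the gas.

T₁ = P₁V₁/(nR) = 463×49.7/(3.38×8.314) = 819 K.
Adiabatic: TV^(γ−1) = const ⇒ T₂ = 819×(4.00)^0.667 = 2060 K; PV^γ = const ⇒ P₂ = 4670 kPa.
For an ideal gas ΔU = nCvΔT with Cv = (3/2)R = 12.5 J/(mol·K).
ΔU = 3.38×12.5×(2060−819) = 52500 J.

52500 J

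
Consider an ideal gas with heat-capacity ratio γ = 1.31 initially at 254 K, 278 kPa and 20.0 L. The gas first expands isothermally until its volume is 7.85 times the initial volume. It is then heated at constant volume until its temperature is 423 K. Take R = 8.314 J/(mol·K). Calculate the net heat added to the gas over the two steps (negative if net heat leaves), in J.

23400 J

n = P₁V₁/(RT₁) = 278×20.0/(8.314×254) = 2.63 mol.
Step 1 — Isothermal: T stays 254 K; PV = const ⇒ V₂ = 157 L, P₂ = 35.4 kPa.
ΔU = 0 (ideal gas, T constant).
W = nRT ln(V₂/V₁) = 2.63×8.314×254×ln(7.85) = 11500 J.
Q = ΔU + W = 11500 J.
State after step 1: P = 35.4 kPa, V = 157 L, T = 254 K.
Step 2 — Isochoric: V stays 157 L; P/T = const ⇒ T₂ = 423 K, P₂ = 59.0 kPa.
W = 0 (no volume change).
ΔU = nCvΔT = 2.63×26.8×(423−254) = 11900 J.
Q = ΔU = 11900 J.
Net over both steps: W = 11500 J, Q = 23400 J, ΔU = 11900 J.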